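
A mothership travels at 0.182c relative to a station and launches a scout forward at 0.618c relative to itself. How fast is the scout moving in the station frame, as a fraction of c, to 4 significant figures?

Compose boost 2: (0.618 + 0.182)/(1 + 0.618×0.182) = 0.8000/1.11248 = 0.7191

u ≈ 0.7191c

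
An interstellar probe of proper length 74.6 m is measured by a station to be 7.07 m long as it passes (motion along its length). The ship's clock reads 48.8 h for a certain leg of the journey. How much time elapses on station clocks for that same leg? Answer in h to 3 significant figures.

Length contraction ⇒ γ = L₀/L = 74.6/7.07 = 10.552
Time dilation: Δt = γτ₀ = 10.552 × 48.8 h = 515 h

Δt ≈ 515 h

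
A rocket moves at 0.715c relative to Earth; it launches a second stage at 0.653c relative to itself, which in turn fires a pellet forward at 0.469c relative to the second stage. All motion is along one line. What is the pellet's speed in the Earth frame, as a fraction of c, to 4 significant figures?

Compose boost 2: (0.653 + 0.715)/(1 + 0.653×0.715) = 1.368/1.46690 = 0.932582
Compose boost 3: (0.469 + 0.932582)/(1 + 0.469×0.932582) = 1.40158/1.43738 = 0.9751

u ≈ 0.9751c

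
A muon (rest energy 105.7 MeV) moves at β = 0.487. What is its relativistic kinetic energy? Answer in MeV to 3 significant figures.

γ = 1/√(1 − 0.487²) = 1.1449
K = (γ − 1)m₀c² = (1.1449 − 1) × 105.7 MeV = 0.14495 × 105.7 MeV = 15.3 MeV

K ≈ 15.3 MeV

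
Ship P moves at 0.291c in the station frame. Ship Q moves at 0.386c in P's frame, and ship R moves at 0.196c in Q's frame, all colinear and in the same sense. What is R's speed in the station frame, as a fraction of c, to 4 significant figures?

u ≈ 0.7189c

Compose boost 2: (0.386 + 0.291)/(1 + 0.386×0.291) = 0.6770/1.11233 = 0.608635
Compose boost 3: (0.196 + 0.608635)/(1 + 0.196×0.608635) = 0.804635/1.11929 = 0.7189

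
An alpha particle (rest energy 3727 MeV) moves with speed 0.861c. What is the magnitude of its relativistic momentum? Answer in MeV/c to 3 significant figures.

γ = 1/√(1 − 0.861²) = 1.9662
p = γβm₀c = 1.9662 × 0.861 × 3727 MeV/c = 6310 MeV/c

p ≈ 6310 MeV/c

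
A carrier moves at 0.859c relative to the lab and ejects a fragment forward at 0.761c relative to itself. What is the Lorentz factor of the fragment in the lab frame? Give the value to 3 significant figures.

u_lab = (0.761 + 0.859)/(1 + 0.761×0.859) = 1.620/1.65370 = 0.979622
γ = 1/√(1 − 0.979622²) = 4.98

γ ≈ 4.98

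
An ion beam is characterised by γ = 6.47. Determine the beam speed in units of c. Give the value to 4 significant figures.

β = √(1 − 1/γ²) = √(1 − 1/6.47²) = √(0.976111) = 0.9880

β ≈ 0.9880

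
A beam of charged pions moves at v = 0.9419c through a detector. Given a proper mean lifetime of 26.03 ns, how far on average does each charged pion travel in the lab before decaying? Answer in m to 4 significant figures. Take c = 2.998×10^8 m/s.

γ = 1/√(1 − 0.9419²) = 2.97713
Dilated lifetime: Δt = γτ₀ = 2.97713 × 26.03 ns = 77.4948 ns
d = vΔt = 0.9419c × 77.4948 ns = 2.82382×10^8 m/s × 7.74948×10^-8 s = 21.88 m

d ≈ 21.88 m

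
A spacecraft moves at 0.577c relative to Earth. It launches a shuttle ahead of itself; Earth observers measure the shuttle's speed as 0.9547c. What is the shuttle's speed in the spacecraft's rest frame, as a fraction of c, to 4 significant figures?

Inverse velocity addition: u' = (u − v)/(1 − uv/c²)
= (0.9547 − 0.577)/(1 − 0.9547×0.577) = 0.3777/0.449138 = 0.8409

u' ≈ 0.8409c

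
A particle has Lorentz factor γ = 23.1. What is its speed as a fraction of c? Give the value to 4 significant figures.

β = √(1 − 1/γ²) = √(1 − 1/23.1²) = √(0.998126) = 0.9991

β ≈ 0.9991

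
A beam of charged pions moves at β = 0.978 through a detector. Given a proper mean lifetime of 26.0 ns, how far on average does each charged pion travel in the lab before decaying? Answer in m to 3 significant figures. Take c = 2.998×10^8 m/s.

d ≈ 36.5 m

γ = 1/√(1 − 0.978²) = 4.7938
Dilated lifetime: Δt = γτ₀ = 4.7938 × 26.0 ns = 124.64 ns
d = vΔt = 0.978c × 124.64 ns = 2.9320×10^8 m/s × 1.2464×10^-7 s = 36.5 m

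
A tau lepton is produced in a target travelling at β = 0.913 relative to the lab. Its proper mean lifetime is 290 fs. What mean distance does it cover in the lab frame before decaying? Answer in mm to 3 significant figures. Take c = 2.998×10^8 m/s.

d ≈ 0.195 mm

γ = 1/√(1 − 0.913²) = 2.4512
Dilated lifetime: Δt = γτ₀ = 2.4512 × 290 fs = 710.85 fs
d = vΔt = 0.913c × 710.85 fs = 2.7372×10^8 m/s × 7.1085×10^-13 s = 0.195 mm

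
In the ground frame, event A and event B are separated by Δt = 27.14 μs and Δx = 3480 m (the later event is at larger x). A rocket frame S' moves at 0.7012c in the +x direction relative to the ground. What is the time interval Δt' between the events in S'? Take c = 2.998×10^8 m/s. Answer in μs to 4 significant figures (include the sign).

γ = 1/√(1 − 0.7012²) = 1.40259
Δt' = γ(Δt − vΔx/c²) = 1.40259 × (27.14 μs − 0.7012×3480 m / (2.998×10^8 m/s))
= 1.40259 × (19.0007 μs) = 26.65 μs

Δt' ≈ 26.65 μs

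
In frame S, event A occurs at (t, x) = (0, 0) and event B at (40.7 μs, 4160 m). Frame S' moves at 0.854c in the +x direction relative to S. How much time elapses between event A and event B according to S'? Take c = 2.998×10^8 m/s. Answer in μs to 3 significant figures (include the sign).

Δt' ≈ 55.5 μs

γ = 1/√(1 − 0.854²) = 1.9221
Δt' = γ(Δt − vΔx/c²) = 1.9221 × (40.7 μs − 0.854×4160 m / (2.998×10^8 m/s))
= 1.9221 × (28.850 μs) = 55.5 μs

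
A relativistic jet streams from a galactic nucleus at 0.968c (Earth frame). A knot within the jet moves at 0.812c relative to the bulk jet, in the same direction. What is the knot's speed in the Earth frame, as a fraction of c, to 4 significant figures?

Relativistic velocity addition: u = (u' + v)/(1 + u'v/c²)
= (0.812 + 0.968)/(1 + 0.812×0.968) = 1.780/1.78602 = 0.9966

u ≈ 0.9966c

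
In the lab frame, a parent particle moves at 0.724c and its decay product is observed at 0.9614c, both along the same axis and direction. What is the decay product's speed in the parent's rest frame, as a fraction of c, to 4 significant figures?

u' ≈ 0.7811c

Inverse velocity addition: u' = (u − v)/(1 − uv/c²)
= (0.9614 − 0.724)/(1 − 0.9614×0.724) = 0.2374/0.303946 = 0.7811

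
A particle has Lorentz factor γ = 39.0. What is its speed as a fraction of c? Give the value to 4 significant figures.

β = √(1 − 1/γ²) = √(1 − 1/39.0²) = √(0.999343) = 0.9997

β ≈ 0.9997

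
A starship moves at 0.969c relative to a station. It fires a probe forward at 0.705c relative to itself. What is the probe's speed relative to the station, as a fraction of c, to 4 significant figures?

Relativistic velocity addition: u = (u' + v)/(1 + u'v/c²)
= (0.705 + 0.969)/(1 + 0.705×0.969) = 1.674/1.68314 = 0.9946

u ≈ 0.9946c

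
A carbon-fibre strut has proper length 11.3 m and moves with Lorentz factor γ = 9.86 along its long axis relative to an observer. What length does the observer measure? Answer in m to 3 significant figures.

L ≈ 1.15 m

γ = 9.86 (given)
Length contraction: L = L₀/γ = 11.3/9.86 = 1.15 m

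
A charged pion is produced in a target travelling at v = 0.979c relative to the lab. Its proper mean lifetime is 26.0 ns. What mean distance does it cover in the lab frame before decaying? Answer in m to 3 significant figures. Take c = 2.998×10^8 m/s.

d ≈ 37.4 m

γ = 1/√(1 − 0.979²) = 4.9053
Dilated lifetime: Δt = γτ₀ = 4.9053 × 26.0 ns = 127.54 ns
d = vΔt = 0.979c × 127.54 ns = 2.9350×10^8 m/s × 1.2754×10^-7 s = 37.4 m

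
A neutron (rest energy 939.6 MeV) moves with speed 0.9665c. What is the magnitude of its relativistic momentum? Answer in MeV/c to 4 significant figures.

p ≈ 3538 MeV/c

γ = 1/√(1 − 0.9665²) = 3.89610
p = γβm₀c = 3.89610 × 0.9665 × 939.6 MeV/c = 3538 MeV/c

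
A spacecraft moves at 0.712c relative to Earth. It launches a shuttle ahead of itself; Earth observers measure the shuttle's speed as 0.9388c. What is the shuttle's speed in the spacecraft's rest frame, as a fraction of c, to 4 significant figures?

u' ≈ 0.6840c

Inverse velocity addition: u' = (u − v)/(1 − uv/c²)
= (0.9388 − 0.712)/(1 − 0.9388×0.712) = 0.2268/0.331574 = 0.6840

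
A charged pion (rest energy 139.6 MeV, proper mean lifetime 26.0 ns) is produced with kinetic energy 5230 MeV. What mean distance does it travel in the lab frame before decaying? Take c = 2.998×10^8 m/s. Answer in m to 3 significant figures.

γ = 1 + K/(m₀c²) = 1 + 5230/139.6 = 38.464
β = √(1 − 1/γ²) = 0.99966
Dilated lifetime: γτ₀ = 38.464 × 26.0 ns = 1000.1 ns
d = βc·γτ₀ = 0.99966 × (2.998×10^8 m/s) × 1.0001×10^-6 s = 300 m

d ≈ 300 m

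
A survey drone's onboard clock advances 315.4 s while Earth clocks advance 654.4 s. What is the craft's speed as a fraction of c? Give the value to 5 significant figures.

γ = Δt/τ₀ = 654.4/315.4 = 2.074826
β = √(1 − 1/γ²) = √(1 − 1/2.074826²) = 0.87619

β ≈ 0.87619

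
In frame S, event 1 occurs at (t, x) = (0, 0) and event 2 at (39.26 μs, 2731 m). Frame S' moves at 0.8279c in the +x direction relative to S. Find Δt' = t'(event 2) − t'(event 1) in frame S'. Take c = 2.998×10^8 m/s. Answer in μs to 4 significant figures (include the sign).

γ = 1/√(1 − 0.8279²) = 1.78293
Δt' = γ(Δt − vΔx/c²) = 1.78293 × (39.26 μs − 0.8279×2731 m / (2.998×10^8 m/s))
= 1.78293 × (31.7183 μs) = 56.55 μs

Δt' ≈ 56.55 μs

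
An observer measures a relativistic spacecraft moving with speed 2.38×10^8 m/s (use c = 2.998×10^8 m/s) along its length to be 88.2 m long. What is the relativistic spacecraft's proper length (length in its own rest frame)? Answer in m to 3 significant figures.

L₀ ≈ 145 m

β = v/c = 2.38×10^8 / 2.998×10^8 = 0.79386
γ = 1/√(1 − 0.79386²) = 1.6445
L₀ = γL = 1.6445 × 88.2 = 145 m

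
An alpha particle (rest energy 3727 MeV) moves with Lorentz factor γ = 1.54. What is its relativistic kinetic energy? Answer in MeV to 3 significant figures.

K ≈ 2010 MeV

γ = 1.54 (given)
K = (γ − 1)m₀c² = (1.54 − 1) × 3727 MeV = 0.54000 × 3727 MeV = 2010 MeV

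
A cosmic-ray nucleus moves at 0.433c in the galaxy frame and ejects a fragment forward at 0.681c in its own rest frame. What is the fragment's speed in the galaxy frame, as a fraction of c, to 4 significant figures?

Compose boost 2: (0.681 + 0.433)/(1 + 0.681×0.433) = 1.114/1.29487 = 0.8603

u ≈ 0.8603c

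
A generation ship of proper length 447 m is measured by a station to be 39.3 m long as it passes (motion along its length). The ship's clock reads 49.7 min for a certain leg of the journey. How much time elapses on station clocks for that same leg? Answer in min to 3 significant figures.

Δt ≈ 565 min

Length contraction ⇒ γ = L₀/L = 447/39.3 = 11.374
Time dilation: Δt = γτ₀ = 11.374 × 49.7 min = 565 min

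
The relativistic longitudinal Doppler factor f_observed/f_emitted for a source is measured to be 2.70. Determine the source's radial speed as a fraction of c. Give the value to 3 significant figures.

β ≈ 0.759

f_obs/f_src = √((1+β)/(1−β)) = 2.70  ⇒  (1+β)/(1−β) = 7.2900
β = |1 − D²|/(1 + D²) = |1 − 7.2900|/(1 + 7.2900) = 0.759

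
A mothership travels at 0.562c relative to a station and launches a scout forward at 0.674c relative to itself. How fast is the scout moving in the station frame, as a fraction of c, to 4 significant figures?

Compose boost 2: (0.674 + 0.562)/(1 + 0.674×0.562) = 1.236/1.37879 = 0.8964

u ≈ 0.8964c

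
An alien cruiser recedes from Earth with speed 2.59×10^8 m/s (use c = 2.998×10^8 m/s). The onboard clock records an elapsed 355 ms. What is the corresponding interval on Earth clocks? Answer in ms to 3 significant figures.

Δt ≈ 705 ms

β = v/c = 2.59×10^8 / 2.998×10^8 = 0.86391
γ = 1/√(1 − 0.86391²) = 1.9855
Time dilation: Δt = γτ₀ = 1.9855 × 355 ms = 705 ms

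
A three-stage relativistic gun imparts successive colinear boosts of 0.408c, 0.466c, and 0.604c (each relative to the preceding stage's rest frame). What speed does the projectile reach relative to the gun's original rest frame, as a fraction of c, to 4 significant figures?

Compose boost 2: (0.466 + 0.408)/(1 + 0.466×0.408) = 0.8740/1.19013 = 0.734375
Compose boost 3: (0.604 + 0.734375)/(1 + 0.604×0.734375) = 1.33837/1.44356 = 0.9271

u ≈ 0.9271c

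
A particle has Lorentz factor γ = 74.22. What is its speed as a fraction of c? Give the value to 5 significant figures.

β ≈ 0.99991

β = √(1 − 1/γ²) = √(1 − 1/74.22²) = √(0.9998185) = 0.99991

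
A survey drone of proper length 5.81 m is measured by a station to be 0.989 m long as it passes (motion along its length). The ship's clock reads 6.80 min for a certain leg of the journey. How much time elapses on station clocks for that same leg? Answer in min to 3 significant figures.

Δt ≈ 39.9 min

Length contraction ⇒ γ = L₀/L = 5.81/0.989 = 5.8746
Time dilation: Δt = γτ₀ = 5.8746 × 6.80 min = 39.9 min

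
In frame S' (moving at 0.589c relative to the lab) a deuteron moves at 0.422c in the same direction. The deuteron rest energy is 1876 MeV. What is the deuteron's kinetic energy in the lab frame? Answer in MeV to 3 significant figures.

K ≈ 1320 MeV

u_lab = (0.422 + 0.589)/(1 + 0.422×0.589) = 0.809734
γ = 1/√(1 − 0.809734²) = 1.7042
K = (γ − 1)m₀c² = (1.7042 − 1) × 1876 = 0.70417 × 1876 = 1320 MeV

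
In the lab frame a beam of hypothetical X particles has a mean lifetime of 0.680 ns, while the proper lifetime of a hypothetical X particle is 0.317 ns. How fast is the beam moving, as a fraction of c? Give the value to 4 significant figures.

γ = Δt/τ₀ = 0.680/0.317 = 2.14511
β = √(1 − 1/γ²) = √(1 − 1/2.14511²) = 0.8847

β ≈ 0.8847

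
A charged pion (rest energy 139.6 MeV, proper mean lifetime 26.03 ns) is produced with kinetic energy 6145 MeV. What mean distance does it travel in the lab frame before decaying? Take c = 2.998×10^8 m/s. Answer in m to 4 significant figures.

γ = 1 + K/(m₀c²) = 1 + 6145/139.6 = 45.0186
β = √(1 − 1/γ²) = 0.999753
Dilated lifetime: γτ₀ = 45.0186 × 26.03 ns = 1171.83 ns
d = βc·γτ₀ = 0.999753 × (2.998×10^8 m/s) × 1.17183×10^-6 s = 351.2 m

d ≈ 351.2 m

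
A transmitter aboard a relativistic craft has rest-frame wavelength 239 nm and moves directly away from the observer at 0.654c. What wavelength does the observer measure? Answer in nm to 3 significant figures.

λ_obs ≈ 523 nm

Relativistic Doppler: λ_obs = λ_src √((1+β)/(1−β))
= 239 × √(1.6540/0.34600) = 239 × 2.1864 = 523 nm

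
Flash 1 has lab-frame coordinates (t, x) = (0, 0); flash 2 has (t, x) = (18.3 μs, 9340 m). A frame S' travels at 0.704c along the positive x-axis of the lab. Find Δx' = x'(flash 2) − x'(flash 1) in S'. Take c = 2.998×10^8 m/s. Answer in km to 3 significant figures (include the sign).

Δx' ≈ 7.71 km

γ = 1/√(1 − 0.704²) = 1.4081
Δx' = γ(Δx − vΔt) = 1.4081 × (9340 m − 0.704×(2.998×10^8 m/s)×18.3×10^-6 s)
= 1.4081 × (5477.6 m) = 7.71 km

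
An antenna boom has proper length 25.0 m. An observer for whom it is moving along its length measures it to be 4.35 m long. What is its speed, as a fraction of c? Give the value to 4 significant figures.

β ≈ 0.9847

γ = L₀/L = 25.0/4.35 = 5.74713
β = √(1 − 1/γ²) = 0.9847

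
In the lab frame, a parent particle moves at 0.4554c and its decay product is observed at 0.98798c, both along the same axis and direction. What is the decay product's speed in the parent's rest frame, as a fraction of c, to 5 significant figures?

u' ≈ 0.96820c

Inverse velocity addition: u' = (u − v)/(1 − uv/c²)
= (0.98798 − 0.4554)/(1 − 0.98798×0.4554) = 0.53258/0.5500739 = 0.96820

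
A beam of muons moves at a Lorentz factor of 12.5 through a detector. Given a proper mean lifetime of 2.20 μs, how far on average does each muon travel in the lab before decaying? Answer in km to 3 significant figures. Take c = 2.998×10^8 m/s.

d ≈ 8.22 km

β = √(1 − 1/γ²) = √(1 − 1/12.5²) = 0.99679
Dilated lifetime: Δt = γτ₀ = 12.5 × 2.20 μs = 27.500 μs
d = vΔt = 0.99679c × 27.500 μs = 2.9884×10^8 m/s × 2.7500×10^-5 s = 8.22 km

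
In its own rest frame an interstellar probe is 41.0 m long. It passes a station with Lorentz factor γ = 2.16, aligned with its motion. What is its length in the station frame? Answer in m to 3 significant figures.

L ≈ 19.0 m

γ = 2.16 (given)
Length contraction: L = L₀/γ = 41.0/2.16 = 19.0 m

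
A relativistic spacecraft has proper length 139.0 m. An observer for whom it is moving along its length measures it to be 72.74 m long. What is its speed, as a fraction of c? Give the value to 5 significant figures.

γ = L₀/L = 139.0/72.74 = 1.910916
β = √(1 − 1/γ²) = 0.85214

β ≈ 0.85214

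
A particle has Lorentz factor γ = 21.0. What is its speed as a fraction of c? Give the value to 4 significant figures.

β ≈ 0.9989

β = √(1 − 1/γ²) = √(1 − 1/21.0²) = √(0.997732) = 0.9989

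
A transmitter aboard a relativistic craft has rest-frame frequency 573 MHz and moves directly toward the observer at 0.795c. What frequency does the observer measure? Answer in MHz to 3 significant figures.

Relativistic Doppler: f_obs = f_src √((1+β)/(1−β))
= 573 × √(1.7950/0.20500) = 573 × 2.9591 = 1700 MHz

f_obs ≈ 1700 MHz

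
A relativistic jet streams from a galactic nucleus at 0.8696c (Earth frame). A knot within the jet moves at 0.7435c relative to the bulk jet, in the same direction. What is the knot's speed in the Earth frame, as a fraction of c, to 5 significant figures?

u ≈ 0.97969c

Relativistic velocity addition: u = (u' + v)/(1 + u'v/c²)
= (0.7435 + 0.8696)/(1 + 0.7435×0.8696) = 1.6131/1.646548 = 0.97969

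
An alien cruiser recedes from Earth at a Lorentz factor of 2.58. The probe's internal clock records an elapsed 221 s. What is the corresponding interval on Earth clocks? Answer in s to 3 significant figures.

Δt ≈ 570 s

γ = 2.58 (given)
Time dilation: Δt = γτ₀ = 2.58 × 221 s = 570 s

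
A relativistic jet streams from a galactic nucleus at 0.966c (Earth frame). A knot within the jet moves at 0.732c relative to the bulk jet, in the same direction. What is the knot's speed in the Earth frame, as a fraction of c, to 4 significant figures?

u ≈ 0.9947c

Relativistic velocity addition: u = (u' + v)/(1 + u'v/c²)
= (0.732 + 0.966)/(1 + 0.732×0.966) = 1.698/1.70711 = 0.9947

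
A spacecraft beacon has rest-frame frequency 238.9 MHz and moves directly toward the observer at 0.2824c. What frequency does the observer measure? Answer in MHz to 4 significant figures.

Relativistic Doppler: f_obs = f_src √((1+β)/(1−β))
= 238.9 × √(1.28240/0.717600) = 238.9 × 1.33681 = 319.4 MHz

f_obs ≈ 319.4 MHz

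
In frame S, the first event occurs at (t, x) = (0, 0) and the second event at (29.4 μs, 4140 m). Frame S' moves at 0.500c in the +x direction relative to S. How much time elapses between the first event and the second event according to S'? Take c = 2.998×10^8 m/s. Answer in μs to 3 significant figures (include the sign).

Δt' ≈ 26.0 μs

γ = 1/√(1 − 0.500²) = 1.1547
Δt' = γ(Δt − vΔx/c²) = 1.1547 × (29.4 μs − 0.500×4140 m / (2.998×10^8 m/s))
= 1.1547 × (22.495 μs) = 26.0 μs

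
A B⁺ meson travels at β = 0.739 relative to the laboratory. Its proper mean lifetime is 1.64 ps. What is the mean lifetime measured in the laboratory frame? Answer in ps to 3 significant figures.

Δt ≈ 2.43 ps

γ = 1/√(1 − 0.739²) = 1.4843
Time dilation: Δt = γτ₀ = 1.4843 × 1.64 ps = 2.43 ps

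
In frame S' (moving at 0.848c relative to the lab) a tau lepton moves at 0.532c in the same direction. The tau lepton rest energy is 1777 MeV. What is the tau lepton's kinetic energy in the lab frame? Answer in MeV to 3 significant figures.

K ≈ 3970 MeV

u_lab = (0.532 + 0.848)/(1 + 0.532×0.848) = 0.950979
γ = 1/√(1 − 0.950979²) = 3.2336
K = (γ − 1)m₀c² = (3.2336 − 1) × 1777 = 2.2336 × 1777 = 3970 MeV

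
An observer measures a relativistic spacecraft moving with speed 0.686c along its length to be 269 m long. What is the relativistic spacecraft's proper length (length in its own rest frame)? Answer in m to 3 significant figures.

γ = 1/√(1 − 0.686²) = 1.3744
L₀ = γL = 1.3744 × 269 = 370 m

L₀ ≈ 370 m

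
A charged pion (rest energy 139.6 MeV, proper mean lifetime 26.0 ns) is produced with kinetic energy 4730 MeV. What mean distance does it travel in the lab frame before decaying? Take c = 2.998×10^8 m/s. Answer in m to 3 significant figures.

γ = 1 + K/(m₀c²) = 1 + 4730/139.6 = 34.883
β = √(1 − 1/γ²) = 0.99959
Dilated lifetime: γτ₀ = 34.883 × 26.0 ns = 906.95 ns
d = βc·γτ₀ = 0.99959 × (2.998×10^8 m/s) × 9.0695×10^-7 s = 272 m

d ≈ 272 m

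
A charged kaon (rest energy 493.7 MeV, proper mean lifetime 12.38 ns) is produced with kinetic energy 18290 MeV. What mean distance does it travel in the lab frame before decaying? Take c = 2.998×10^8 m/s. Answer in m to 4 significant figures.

γ = 1 + K/(m₀c²) = 1 + 18290/493.7 = 38.0468
β = √(1 − 1/γ²) = 0.999655
Dilated lifetime: γτ₀ = 38.0468 × 12.38 ns = 471.019 ns
d = βc·γτ₀ = 0.999655 × (2.998×10^8 m/s) × 4.71019×10^-7 s = 141.2 m

d ≈ 141.2 m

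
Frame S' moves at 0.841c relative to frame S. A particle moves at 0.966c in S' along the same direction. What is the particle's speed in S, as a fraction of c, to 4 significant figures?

u ≈ 0.9970c

Relativistic velocity addition: u = (u' + v)/(1 + u'v/c²)
= (0.966 + 0.841)/(1 + 0.966×0.841) = 1.807/1.81241 = 0.9970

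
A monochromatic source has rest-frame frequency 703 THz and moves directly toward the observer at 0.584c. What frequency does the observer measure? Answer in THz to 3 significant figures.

f_obs ≈ 1370 THz

Relativistic Doppler: f_obs = f_src √((1+β)/(1−β))
= 703 × √(1.5840/0.41600) = 703 × 1.9513 = 1370 THz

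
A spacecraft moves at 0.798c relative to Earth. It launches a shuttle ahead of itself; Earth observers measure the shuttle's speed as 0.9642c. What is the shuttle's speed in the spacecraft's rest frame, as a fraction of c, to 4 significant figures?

Inverse velocity addition: u' = (u − v)/(1 − uv/c²)
= (0.9642 − 0.798)/(1 − 0.9642×0.798) = 0.1662/0.230568 = 0.7208

u' ≈ 0.7208c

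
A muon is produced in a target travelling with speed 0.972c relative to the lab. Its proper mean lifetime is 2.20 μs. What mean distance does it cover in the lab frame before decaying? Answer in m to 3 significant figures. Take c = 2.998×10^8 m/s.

γ = 1/√(1 − 0.972²) = 4.2557
Dilated lifetime: Δt = γτ₀ = 4.2557 × 2.20 μs = 9.3625 μs
d = vΔt = 0.972c × 9.3625 μs = 2.9141×10^8 m/s × 9.3625×10^-6 s = 2730 m

d ≈ 2730 m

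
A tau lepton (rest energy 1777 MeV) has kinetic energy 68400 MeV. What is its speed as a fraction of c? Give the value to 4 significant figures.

γ = 1 + K/(m₀c²) = 1 + 68400/1777 = 39.4918
β = √(1 − 1/γ²) = 0.9997

β ≈ 0.9997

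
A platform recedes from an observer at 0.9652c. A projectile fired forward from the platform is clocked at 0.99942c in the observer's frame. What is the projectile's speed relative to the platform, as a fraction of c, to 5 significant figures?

Inverse velocity addition: u' = (u − v)/(1 − uv/c²)
= (0.99942 − 0.9652)/(1 − 0.99942×0.9652) = 0.034220/0.03535982 = 0.96777

u' ≈ 0.96777c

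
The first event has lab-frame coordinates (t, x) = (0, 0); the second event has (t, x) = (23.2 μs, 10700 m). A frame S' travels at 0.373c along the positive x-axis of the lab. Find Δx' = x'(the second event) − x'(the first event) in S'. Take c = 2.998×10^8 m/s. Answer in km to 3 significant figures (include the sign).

Δx' ≈ 8.74 km

γ = 1/√(1 − 0.373²) = 1.0778
Δx' = γ(Δx − vΔt) = 1.0778 × (10700 m − 0.373×(2.998×10^8 m/s)×23.2×10^-6 s)
= 1.0778 × (8105.7 m) = 8.74 km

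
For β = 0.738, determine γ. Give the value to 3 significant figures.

γ = 1/√(1 − β²) = 1/√(1 − 0.738²) = 1/√(0.45536) = 1.48

γ ≈ 1.48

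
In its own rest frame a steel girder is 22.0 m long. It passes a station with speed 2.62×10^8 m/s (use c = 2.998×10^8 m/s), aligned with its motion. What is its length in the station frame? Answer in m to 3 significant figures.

L ≈ 10.7 m

β = v/c = 2.62×10^8 / 2.998×10^8 = 0.87392
γ = 1/√(1 − 0.87392²) = 2.0573
Length contraction: L = L₀/γ = 22.0/2.0573 = 10.7 m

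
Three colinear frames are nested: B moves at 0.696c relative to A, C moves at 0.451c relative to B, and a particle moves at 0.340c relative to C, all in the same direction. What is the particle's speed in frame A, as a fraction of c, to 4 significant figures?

Compose boost 2: (0.451 + 0.696)/(1 + 0.451×0.696) = 1.147/1.31390 = 0.872976
Compose boost 3: (0.340 + 0.872976)/(1 + 0.340×0.872976) = 1.21298/1.29681 = 0.9354

u ≈ 0.9354c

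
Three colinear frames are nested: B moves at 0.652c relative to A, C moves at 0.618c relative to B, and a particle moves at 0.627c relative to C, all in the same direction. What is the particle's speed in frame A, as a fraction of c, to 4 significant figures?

Compose boost 2: (0.618 + 0.652)/(1 + 0.618×0.652) = 1.270/1.40294 = 0.905244
Compose boost 3: (0.627 + 0.905244)/(1 + 0.627×0.905244) = 1.53224/1.56759 = 0.9775

u ≈ 0.9775c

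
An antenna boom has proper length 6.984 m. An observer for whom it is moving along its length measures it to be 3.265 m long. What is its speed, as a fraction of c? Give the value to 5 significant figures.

β ≈ 0.88399

γ = L₀/L = 6.984/3.265 = 2.139051
β = √(1 − 1/γ²) = 0.88399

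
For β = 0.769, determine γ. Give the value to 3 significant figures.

γ ≈ 1.56

γ = 1/√(1 − β²) = 1/√(1 − 0.769²) = 1/√(0.40864) = 1.56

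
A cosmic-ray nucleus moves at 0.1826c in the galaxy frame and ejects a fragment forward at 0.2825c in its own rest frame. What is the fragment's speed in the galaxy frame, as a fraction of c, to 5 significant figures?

u ≈ 0.44228c

Compose boost 2: (0.2825 + 0.1826)/(1 + 0.2825×0.1826) = 0.46510/1.051584 = 0.44228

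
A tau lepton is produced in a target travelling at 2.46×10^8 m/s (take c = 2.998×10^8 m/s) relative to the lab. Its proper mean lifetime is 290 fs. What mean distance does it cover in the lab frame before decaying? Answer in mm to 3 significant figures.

d ≈ 0.125 mm

β = v/c = 2.46×10^8 / 2.998×10^8 = 0.82055
γ = 1/√(1 − 0.82055²) = 1.7495
Dilated lifetime: Δt = γτ₀ = 1.7495 × 290 fs = 507.37 fs
d = vΔt = 0.82055c × 507.37 fs = 2.4600×10^8 m/s × 5.0737×10^-13 s = 0.125 mm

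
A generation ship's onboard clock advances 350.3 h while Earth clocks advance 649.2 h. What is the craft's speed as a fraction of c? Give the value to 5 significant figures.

β ≈ 0.84193

γ = Δt/τ₀ = 649.2/350.3 = 1.853269
β = √(1 − 1/γ²) = √(1 − 1/1.853269²) = 0.84193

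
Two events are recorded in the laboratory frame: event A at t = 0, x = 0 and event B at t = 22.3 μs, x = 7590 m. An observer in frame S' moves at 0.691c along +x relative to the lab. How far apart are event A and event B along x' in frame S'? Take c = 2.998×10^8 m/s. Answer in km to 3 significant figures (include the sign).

Δx' ≈ 4.11 km

γ = 1/√(1 − 0.691²) = 1.3834
Δx' = γ(Δx − vΔt) = 1.3834 × (7590 m − 0.691×(2.998×10^8 m/s)×22.3×10^-6 s)
= 1.3834 × (2970.3 m) = 4.11 km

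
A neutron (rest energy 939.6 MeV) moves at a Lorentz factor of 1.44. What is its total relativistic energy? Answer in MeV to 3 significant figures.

E ≈ 1350 MeV

γ = 1.44 (given)
E = γm₀c² = 1.44 × 939.6 MeV = 1350 MeV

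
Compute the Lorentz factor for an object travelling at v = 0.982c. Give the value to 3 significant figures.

γ = 1/√(1 − β²) = 1/√(1 − 0.982²) = 1/√(0.035676) = 5.29

γ ≈ 5.29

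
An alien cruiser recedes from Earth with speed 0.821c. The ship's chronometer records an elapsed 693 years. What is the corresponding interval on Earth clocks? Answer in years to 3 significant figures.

Δt ≈ 1210 years

γ = 1/√(1 − 0.821²) = 1.7515
Time dilation: Δt = γτ₀ = 1.7515 × 693 years = 1210 years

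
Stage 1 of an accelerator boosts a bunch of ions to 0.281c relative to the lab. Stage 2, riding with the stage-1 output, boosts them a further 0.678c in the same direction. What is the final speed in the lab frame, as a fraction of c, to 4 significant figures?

Compose boost 2: (0.678 + 0.281)/(1 + 0.678×0.281) = 0.9590/1.19052 = 0.8055

u ≈ 0.8055c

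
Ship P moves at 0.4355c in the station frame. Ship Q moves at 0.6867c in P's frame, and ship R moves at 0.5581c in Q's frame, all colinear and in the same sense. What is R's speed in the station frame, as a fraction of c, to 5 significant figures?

Compose boost 2: (0.6867 + 0.4355)/(1 + 0.6867×0.4355) = 1.1222/1.299058 = 0.8638568
Compose boost 3: (0.5581 + 0.8638568)/(1 + 0.5581×0.8638568) = 1.421957/1.482118 = 0.95941

u ≈ 0.95941c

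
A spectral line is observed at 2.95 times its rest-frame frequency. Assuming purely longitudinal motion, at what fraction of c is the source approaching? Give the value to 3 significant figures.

β ≈ 0.794

f_obs/f_src = √((1+β)/(1−β)) = 2.95  ⇒  (1+β)/(1−β) = 8.7025
β = |1 − D²|/(1 + D²) = |1 − 8.7025|/(1 + 8.7025) = 0.794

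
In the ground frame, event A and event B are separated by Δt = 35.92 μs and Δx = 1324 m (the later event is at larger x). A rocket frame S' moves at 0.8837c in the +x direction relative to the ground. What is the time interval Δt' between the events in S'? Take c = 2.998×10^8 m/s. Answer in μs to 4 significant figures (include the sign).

Δt' ≈ 68.41 μs

γ = 1/√(1 − 0.8837²) = 2.13651
Δt' = γ(Δt − vΔx/c²) = 2.13651 × (35.92 μs − 0.8837×1324 m / (2.998×10^8 m/s))
= 2.13651 × (32.0173 μs) = 68.41 μs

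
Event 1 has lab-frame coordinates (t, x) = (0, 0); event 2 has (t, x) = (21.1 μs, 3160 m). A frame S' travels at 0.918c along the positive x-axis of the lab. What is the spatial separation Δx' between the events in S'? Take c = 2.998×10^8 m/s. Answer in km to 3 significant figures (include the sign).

γ = 1/√(1 − 0.918²) = 2.5216
Δx' = γ(Δx − vΔt) = 2.5216 × (3160 m − 0.918×(2.998×10^8 m/s)×21.1×10^-6 s)
= 2.5216 × (-2647.1 m) = -6.67 km

Δx' ≈ -6.67 km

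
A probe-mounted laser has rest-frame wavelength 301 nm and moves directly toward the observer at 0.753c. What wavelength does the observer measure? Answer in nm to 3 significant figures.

λ_obs ≈ 113 nm

Relativistic Doppler: λ_obs = λ_src √((1−β)/(1+β))
= 301 × √(0.24700/1.7530) = 301 × 0.37537 = 113 nm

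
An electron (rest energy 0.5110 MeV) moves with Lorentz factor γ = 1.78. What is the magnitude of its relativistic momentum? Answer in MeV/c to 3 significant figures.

p ≈ 0.752 MeV/c

β = √(1 − 1/γ²) = √(1 − 1/1.78²) = 0.82727
p = γβm₀c = 1.78 × 0.82727 × 0.5110 MeV/c = 0.752 MeV/c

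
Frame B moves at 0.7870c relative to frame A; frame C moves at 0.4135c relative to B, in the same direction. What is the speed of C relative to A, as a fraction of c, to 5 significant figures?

Compose boost 2: (0.4135 + 0.7870)/(1 + 0.4135×0.7870) = 1.2005/1.325425 = 0.90575

u ≈ 0.90575c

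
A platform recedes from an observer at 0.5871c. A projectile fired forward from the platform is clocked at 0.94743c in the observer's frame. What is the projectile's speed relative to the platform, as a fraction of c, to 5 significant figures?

Inverse velocity addition: u' = (u − v)/(1 − uv/c²)
= (0.94743 − 0.5871)/(1 − 0.94743×0.5871) = 0.36033/0.4437638 = 0.81199

u' ≈ 0.81199c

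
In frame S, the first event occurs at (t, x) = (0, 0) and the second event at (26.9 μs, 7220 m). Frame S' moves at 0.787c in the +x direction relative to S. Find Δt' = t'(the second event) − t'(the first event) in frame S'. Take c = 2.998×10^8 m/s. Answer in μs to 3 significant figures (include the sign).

γ = 1/√(1 − 0.787²) = 1.6209
Δt' = γ(Δt − vΔx/c²) = 1.6209 × (26.9 μs − 0.787×7220 m / (2.998×10^8 m/s))
= 1.6209 × (7.9469 μs) = 12.9 μs

Δt' ≈ 12.9 μs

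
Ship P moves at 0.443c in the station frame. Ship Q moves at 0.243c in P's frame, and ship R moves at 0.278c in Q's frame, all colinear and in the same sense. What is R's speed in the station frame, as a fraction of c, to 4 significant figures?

Compose boost 2: (0.243 + 0.443)/(1 + 0.243×0.443) = 0.6860/1.10765 = 0.619330
Compose boost 3: (0.278 + 0.619330)/(1 + 0.278×0.619330) = 0.897330/1.17217 = 0.7655

u ≈ 0.7655c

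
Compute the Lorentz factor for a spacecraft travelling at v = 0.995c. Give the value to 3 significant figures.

γ ≈ 10.0

γ = 1/√(1 − β²) = 1/√(1 − 0.995²) = 1/√(0.0099750) = 10.0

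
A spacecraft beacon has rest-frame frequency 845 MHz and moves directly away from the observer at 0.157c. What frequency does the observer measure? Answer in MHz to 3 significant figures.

f_obs ≈ 721 MHz

Relativistic Doppler: f_obs = f_src √((1−β)/(1+β))
= 845 × √(0.84300/1.1570) = 845 × 0.85359 = 721 MHz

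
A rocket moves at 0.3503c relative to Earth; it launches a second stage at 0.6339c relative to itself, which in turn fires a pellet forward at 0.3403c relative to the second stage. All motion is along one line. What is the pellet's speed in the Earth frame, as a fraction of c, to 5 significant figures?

Compose boost 2: (0.6339 + 0.3503)/(1 + 0.6339×0.3503) = 0.98420/1.222055 = 0.8053646
Compose boost 3: (0.3403 + 0.8053646)/(1 + 0.3403×0.8053646) = 1.145665/1.274066 = 0.89922

u ≈ 0.89922c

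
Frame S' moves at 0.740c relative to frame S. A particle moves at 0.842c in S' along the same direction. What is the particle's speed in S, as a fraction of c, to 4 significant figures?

u ≈ 0.9747c

Relativistic velocity addition: u = (u' + v)/(1 + u'v/c²)
= (0.842 + 0.740)/(1 + 0.842×0.740) = 1.582/1.62308 = 0.9747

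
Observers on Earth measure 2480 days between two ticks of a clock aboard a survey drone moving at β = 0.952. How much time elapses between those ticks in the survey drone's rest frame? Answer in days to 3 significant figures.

τ₀ ≈ 759 days

γ = 1/√(1 − 0.952²) = 3.2669
Proper time: τ₀ = Δt/γ = 2480/3.2669 = 759 days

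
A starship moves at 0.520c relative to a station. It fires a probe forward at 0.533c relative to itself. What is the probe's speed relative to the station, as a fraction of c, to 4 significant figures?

u ≈ 0.8245c

Relativistic velocity addition: u = (u' + v)/(1 + u'v/c²)
= (0.533 + 0.520)/(1 + 0.533×0.520) = 1.053/1.27716 = 0.8245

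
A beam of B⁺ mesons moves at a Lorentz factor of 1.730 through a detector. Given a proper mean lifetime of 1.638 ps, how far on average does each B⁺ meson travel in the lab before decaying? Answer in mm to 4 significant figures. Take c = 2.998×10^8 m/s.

β = √(1 − 1/γ²) = √(1 − 1/1.730²) = 0.816012
Dilated lifetime: Δt = γτ₀ = 1.730 × 1.638 ps = 2.83374 ps
d = vΔt = 0.816012c × 2.83374 ps = 2.44640×10^8 m/s × 2.83374×10^-12 s = 0.6932 mm

d ≈ 0.6932 mm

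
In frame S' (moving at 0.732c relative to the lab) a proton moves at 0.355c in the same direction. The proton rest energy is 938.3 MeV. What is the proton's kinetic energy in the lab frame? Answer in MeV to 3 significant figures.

K ≈ 918 MeV

u_lab = (0.355 + 0.732)/(1 + 0.355×0.732) = 0.862794
γ = 1/√(1 − 0.862794²) = 1.9780
K = (γ − 1)m₀c² = (1.9780 − 1) × 938.3 = 0.97802 × 938.3 = 918 MeV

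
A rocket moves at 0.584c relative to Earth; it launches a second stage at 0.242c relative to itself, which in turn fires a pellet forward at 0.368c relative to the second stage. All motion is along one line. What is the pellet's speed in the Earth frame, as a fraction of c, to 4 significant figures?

Compose boost 2: (0.242 + 0.584)/(1 + 0.242×0.584) = 0.8260/1.14133 = 0.723718
Compose boost 3: (0.368 + 0.723718)/(1 + 0.368×0.723718) = 1.09172/1.26633 = 0.8621

u ≈ 0.8621c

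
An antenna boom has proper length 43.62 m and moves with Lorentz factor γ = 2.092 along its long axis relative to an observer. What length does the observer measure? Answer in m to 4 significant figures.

L ≈ 20.85 m

γ = 2.092 (given)
Length contraction: L = L₀/γ = 43.62/2.092 = 20.85 m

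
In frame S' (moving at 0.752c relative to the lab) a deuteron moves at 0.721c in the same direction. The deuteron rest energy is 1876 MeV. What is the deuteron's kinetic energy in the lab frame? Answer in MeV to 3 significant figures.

K ≈ 4460 MeV

u_lab = (0.721 + 0.752)/(1 + 0.721×0.752) = 0.955134
γ = 1/√(1 − 0.955134²) = 3.3764
K = (γ − 1)m₀c² = (3.3764 − 1) × 1876 = 2.3764 × 1876 = 4460 MeV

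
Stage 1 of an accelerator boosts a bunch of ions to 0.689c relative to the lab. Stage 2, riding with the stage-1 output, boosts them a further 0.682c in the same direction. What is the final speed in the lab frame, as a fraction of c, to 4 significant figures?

u ≈ 0.9327c

Compose boost 2: (0.682 + 0.689)/(1 + 0.682×0.689) = 1.371/1.46990 = 0.9327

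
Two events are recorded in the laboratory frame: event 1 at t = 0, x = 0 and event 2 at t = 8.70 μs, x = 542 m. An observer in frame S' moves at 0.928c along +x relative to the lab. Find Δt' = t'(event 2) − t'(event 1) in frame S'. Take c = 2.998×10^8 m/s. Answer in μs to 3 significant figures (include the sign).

γ = 1/√(1 − 0.928²) = 2.6840
Δt' = γ(Δt − vΔx/c²) = 2.6840 × (8.70 μs − 0.928×542 m / (2.998×10^8 m/s))
= 2.6840 × (7.0223 μs) = 18.8 μs

Δt' ≈ 18.8 μs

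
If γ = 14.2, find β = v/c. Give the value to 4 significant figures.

β = √(1 − 1/γ²) = √(1 − 1/14.2²) = √(0.995041) = 0.9975

β ≈ 0.9975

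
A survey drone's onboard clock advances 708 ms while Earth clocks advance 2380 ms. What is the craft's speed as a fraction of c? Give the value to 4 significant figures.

γ = Δt/τ₀ = 2380/708 = 3.36158
β = √(1 − 1/γ²) = √(1 − 1/3.36158²) = 0.9547

β ≈ 0.9547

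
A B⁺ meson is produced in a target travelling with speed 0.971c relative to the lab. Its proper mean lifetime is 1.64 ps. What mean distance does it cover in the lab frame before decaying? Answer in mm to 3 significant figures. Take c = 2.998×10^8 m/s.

γ = 1/√(1 − 0.971²) = 4.1827
Dilated lifetime: Δt = γτ₀ = 4.1827 × 1.64 ps = 6.8596 ps
d = vΔt = 0.971c × 6.8596 ps = 2.9111×10^8 m/s × 6.8596×10^-12 s = 2.00 mm

d ≈ 2.00 mm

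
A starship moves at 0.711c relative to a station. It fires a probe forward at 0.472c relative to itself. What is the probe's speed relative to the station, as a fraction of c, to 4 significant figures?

u ≈ 0.8857c

Relativistic velocity addition: u = (u' + v)/(1 + u'v/c²)
= (0.472 + 0.711)/(1 + 0.472×0.711) = 1.183/1.33559 = 0.8857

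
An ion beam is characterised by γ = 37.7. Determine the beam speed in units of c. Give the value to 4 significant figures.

β = √(1 − 1/γ²) = √(1 − 1/37.7²) = √(0.999296) = 0.9996

β ≈ 0.9996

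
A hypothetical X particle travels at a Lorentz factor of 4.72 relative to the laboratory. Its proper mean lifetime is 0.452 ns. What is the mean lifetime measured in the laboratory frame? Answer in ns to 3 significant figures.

Δt ≈ 2.13 ns

γ = 4.72 (given)
Time dilation: Δt = γτ₀ = 4.72 × 0.452 ns = 2.13 ns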